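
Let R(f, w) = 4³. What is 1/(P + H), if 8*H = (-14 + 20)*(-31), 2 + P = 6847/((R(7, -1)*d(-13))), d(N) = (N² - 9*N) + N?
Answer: -17472/434321 ≈ -0.040228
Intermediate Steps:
d(N) = N² - 8*N
R(f, w) = 64
P = -28097/17472 (P = -2 + 6847/((64*(-13*(-8 - 13)))) = -2 + 6847/((64*(-13*(-21)))) = -2 + 6847/((64*273)) = -2 + 6847/17472 = -28097/17472 ≈ -1.6081)
H = -93/4 (H = ((-14 + 20)*(-31))/8 = (6*(-31))/8 = (⅛)*(-186) = -93/4 ≈ -23.250)
1/(P + H) = 1/(-28097/17472 - 93/4) = 1/(-434321/17472) = -17472/434321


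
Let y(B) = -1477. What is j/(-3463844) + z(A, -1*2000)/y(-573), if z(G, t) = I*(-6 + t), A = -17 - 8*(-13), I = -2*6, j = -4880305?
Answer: -76173442283/5116097588 ≈ -14.889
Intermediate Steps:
I = -12
A = 87 (A = -17 + 104 = 87)
z(G, t) = 72 - 12*t (z(G, t) = -12*(-6 + t) = 72 - 12*t)
j/(-3463844) + z(A, -1*2000)/y(-573) = -4880305/(-3463844) + (72 - (-12)*2000)/(-1477) = -4880305*(-1/3463844) + (72 - 12*(-2000))*(-1/1477) = 4880305/3463844 + (72 + 24000)*(-1/1477) = 4880305/3463844 + 24072*(-1/1477) = 4880305/3463844 - 24072/1477 = -76173442283/5116097588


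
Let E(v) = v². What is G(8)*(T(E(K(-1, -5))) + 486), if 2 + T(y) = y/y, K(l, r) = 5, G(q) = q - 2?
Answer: 2910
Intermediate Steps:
G(q) = -2 + q
T(y) = -1 (T(y) = -2 + y/y = -2 + 1 = -1)
G(8)*(T(E(K(-1, -5))) + 486) = (-2 + 8)*(-1 + 486) = 6*485 = 2910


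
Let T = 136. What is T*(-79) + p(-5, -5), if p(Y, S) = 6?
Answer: -10738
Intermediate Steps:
T*(-79) + p(-5, -5) = 136*(-79) + 6 = -10744 + 6 = -10738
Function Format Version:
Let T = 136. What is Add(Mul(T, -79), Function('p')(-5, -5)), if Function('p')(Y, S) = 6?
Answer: -10738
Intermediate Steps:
Add(Mul(T, -79), Function('p')(-5, -5)) = Add(Mul(136, -79), 6) = Add(-10744, 6) = -10738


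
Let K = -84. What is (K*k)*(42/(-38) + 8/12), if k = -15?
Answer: -10500/19 ≈ -552.63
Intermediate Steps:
(K*k)*(42/(-38) + 8/12) = (-84*(-15))*(42/(-38) + 8/12) = 1260*(42*(-1/38) + 8*(1/12)) = 1260*(-21/19 + 2/3) = 1260*(-25/57) = -10500/19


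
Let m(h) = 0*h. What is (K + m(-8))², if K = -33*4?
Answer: 17424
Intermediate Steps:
m(h) = 0
K = -132
(K + m(-8))² = (-132 + 0)² = (-132)² = 17424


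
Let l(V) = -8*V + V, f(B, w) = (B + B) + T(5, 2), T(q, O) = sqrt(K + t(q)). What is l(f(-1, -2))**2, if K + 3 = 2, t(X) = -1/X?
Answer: 686/5 - 196*I*sqrt(30)/5 ≈ 137.2 - 214.71*I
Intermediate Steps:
K = -1 (K = -3 + 2 = -1)
T(q, O) = sqrt(-1 - 1/q)
f(B, w) = 2*B + I*sqrt(30)/5 (f(B, w) = (B + B) + sqrt((-1 - 1*5)/5) = 2*B + sqrt((-1 - 5)/5) = 2*B + sqrt((1/5)*(-6)) = 2*B + sqrt(-6/5) = 2*B + I*sqrt(30)/5)
l(V) = -7*V
l(f(-1, -2))**2 = (-7*(2*(-1) + I*sqrt(30)/5))**2 = (-7*(-2 + I*sqrt(30)/5))**2 = (14 - 7*I*sqrt(30)/5)**2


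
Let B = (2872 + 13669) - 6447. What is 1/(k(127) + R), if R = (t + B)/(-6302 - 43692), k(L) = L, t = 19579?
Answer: 7142/902795 ≈ 0.0079110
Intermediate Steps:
B = 10094 (B = 16541 - 6447 = 10094)
R = -4239/7142 (R = (19579 + 10094)/(-6302 - 43692) = 29673/(-49994) = 29673*(-1/49994) = -4239/7142 ≈ -0.59353)
1/(k(127) + R) = 1/(127 - 4239/7142) = 1/(902795/7142) = 7142/902795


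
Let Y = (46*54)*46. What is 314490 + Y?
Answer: 428754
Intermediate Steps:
Y = 114264 (Y = 2484*46 = 114264)
314490 + Y = 314490 + 114264 = 428754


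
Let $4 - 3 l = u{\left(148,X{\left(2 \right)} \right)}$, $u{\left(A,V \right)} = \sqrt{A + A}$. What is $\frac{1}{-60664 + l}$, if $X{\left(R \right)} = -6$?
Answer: $- \frac{136491}{8279907962} + \frac{3 \sqrt{74}}{16559815924} \approx -1.6483 \cdot 10^{-5}$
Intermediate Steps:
$u{\left(A,V \right)} = \sqrt{2} \sqrt{A}$ ($u{\left(A,V \right)} = \sqrt{2 A} = \sqrt{2} \sqrt{A}$)
$l = \frac{4}{3} - \frac{2 \sqrt{74}}{3}$ ($l = \frac{4}{3} - \frac{\sqrt{2} \sqrt{148}}{3} = \frac{4}{3} - \frac{\sqrt{2} \cdot 2 \sqrt{37}}{3} = \frac{4}{3} - \frac{2 \sqrt{74}}{3} \approx -4.4016$)
$\frac{1}{-60664 + l} = \frac{1}{-60664 + \left(\frac{4}{3} - \frac{2 \sqrt{74}}{3}\right)} = \frac{1}{- \frac{181988}{3} - \frac{2 \sqrt{74}}{3}}$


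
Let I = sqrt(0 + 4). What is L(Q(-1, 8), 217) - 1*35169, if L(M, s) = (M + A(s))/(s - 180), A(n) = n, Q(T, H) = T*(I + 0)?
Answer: -1301038/37 ≈ -35163.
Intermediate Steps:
I = 2 (I = sqrt(4) = 2)
Q(T, H) = 2*T (Q(T, H) = T*(2 + 0) = T*2 = 2*T)
L(M, s) = (M + s)/(-180 + s) (L(M, s) = (M + s)/(s - 180) = (M + s)/(-180 + s))
L(Q(-1, 8), 217) - 1*35169 = (2*(-1) + 217)/(-180 + 217) - 1*35169 = (-2 + 217)/37 - 35169 = (1/37)*215 - 35169 = 215/37 - 35169 = -1301038/37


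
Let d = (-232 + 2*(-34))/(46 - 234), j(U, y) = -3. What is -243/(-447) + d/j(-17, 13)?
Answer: 82/7003 ≈ 0.011709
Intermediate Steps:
d = 75/47 (d = (-232 - 68)/(-188) = -300*(-1/188) = 75/47 ≈ 1.5957)
-243/(-447) + d/j(-17, 13) = -243/(-447) + (75/47)/(-3) = -243*(-1/447) + (75/47)*(-⅓) = 81/149 - 25/47 = 82/7003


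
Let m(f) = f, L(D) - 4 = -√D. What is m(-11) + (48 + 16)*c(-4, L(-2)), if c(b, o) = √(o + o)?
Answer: -11 + 64*√(8 - 2*I*√2) ≈ 172.74 - 31.525*I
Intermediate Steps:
L(D) = 4 - √D
c(b, o) = √2*√o (c(b, o) = √(2*o) = √2*√o)
m(-11) + (48 + 16)*c(-4, L(-2)) = -11 + (48 + 16)*(√2*√(4 - √(-2))) = -11 + 64*(√2*√(4 - I*√2)) = -11 + 64*√2*√(4 - I*√2)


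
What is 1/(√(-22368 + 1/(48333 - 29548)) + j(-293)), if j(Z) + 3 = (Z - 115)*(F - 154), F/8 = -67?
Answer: 5288296845/1488745883096744 - 17*I*√27311887135/1488745883096744 ≈ 3.5522e-6 - 1.8871e-9*I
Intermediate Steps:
F = -536 (F = 8*(-67) = -536)
j(Z) = 79347 - 690*Z (j(Z) = -3 + (Z - 115)*(-536 - 154) = -3 + (-115 + Z)*(-690) = -3 + (79350 - 690*Z) = 79347 - 690*Z)
1/(√(-22368 + 1/(48333 - 29548)) + j(-293)) = 1/(√(-22368 + 1/(48333 - 29548)) + (79347 - 690*(-293))) = 1/(√(-22368 + 1/18785) + (79347 + 202170)) = 1/(√(-22368 + 1/18785) + 281517) = 1/(√(-420182879/18785) + 281517) = 1/(I*√27311887135/1105 + 281517) = 1/(281517 + I*√27311887135/1105)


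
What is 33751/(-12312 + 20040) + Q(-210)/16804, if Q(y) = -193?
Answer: 141415075/32465328 ≈ 4.3559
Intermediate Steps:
33751/(-12312 + 20040) + Q(-210)/16804 = 33751/(-12312 + 20040) - 193/16804 = 33751/7728 - 193*1/16804 = 33751*(1/7728) - 193/16804 = 33751/7728 - 193/16804 = 141415075/32465328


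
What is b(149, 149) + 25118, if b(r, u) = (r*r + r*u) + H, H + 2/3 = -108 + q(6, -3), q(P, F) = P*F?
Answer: 208180/3 ≈ 69393.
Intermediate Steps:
q(P, F) = F*P
H = -380/3 (H = -2/3 + (-108 - 3*6) = -2/3 + (-108 - 18) = -2/3 - 126 = -380/3 ≈ -126.67)
b(r, u) = -380/3 + r**2 + r*u (b(r, u) = (r*r + r*u) - 380/3 = (r**2 + r*u) - 380/3 = -380/3 + r**2 + r*u)
b(149, 149) + 25118 = (-380/3 + 149**2 + 149*149) + 25118 = (-380/3 + 22201 + 22201) + 25118 = 132826/3 + 25118 = 208180/3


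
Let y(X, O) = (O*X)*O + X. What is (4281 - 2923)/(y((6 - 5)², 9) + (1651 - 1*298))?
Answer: 194/205 ≈ 0.94634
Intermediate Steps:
y(X, O) = X + X*O² (y(X, O) = X*O² + X = X + X*O²)
(4281 - 2923)/(y((6 - 5)², 9) + (1651 - 1*298)) = (4281 - 2923)/((6 - 5)²*(1 + 9²) + (1651 - 1*298)) = 1358/(1²*(1 + 81) + (1651 - 298)) = 1358/(1*82 + 1353) = 1358/(82 + 1353) = 1358/1435 = 1358*(1/1435) = 194/205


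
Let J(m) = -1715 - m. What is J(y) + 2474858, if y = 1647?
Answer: 2471496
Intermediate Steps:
J(y) + 2474858 = (-1715 - 1*1647) + 2474858 = (-1715 - 1647) + 2474858 = -3362 + 2474858 = 2471496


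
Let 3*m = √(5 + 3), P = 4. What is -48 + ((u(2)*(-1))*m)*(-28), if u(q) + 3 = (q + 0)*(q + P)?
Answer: -48 + 168*√2 ≈ 189.59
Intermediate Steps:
m = 2*√2/3 (m = √(5 + 3)/3 = √8/3 = (2*√2)/3 = 2*√2/3 ≈ 0.94281)
u(q) = -3 + q*(4 + q) (u(q) = -3 + (q + 0)*(q + 4) = -3 + q*(4 + q))
-48 + ((u(2)*(-1))*m)*(-28) = -48 + (((-3 + 2² + 4*2)*(-1))*(2*√2/3))*(-28) = -48 + (((-3 + 4 + 8)*(-1))*(2*√2/3))*(-28) = -48 + ((9*(-1))*(2*√2/3))*(-28) = -48 - 6*√2*(-28) = -48 + 168*√2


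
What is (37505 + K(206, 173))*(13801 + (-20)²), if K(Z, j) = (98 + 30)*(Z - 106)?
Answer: 714381305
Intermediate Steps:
K(Z, j) = -13568 + 128*Z (K(Z, j) = 128*(-106 + Z) = -13568 + 128*Z)
(37505 + K(206, 173))*(13801 + (-20)²) = (37505 + (-13568 + 128*206))*(13801 + (-20)²) = (37505 + (-13568 + 26368))*(13801 + 400) = (37505 + 12800)*14201 = 50305*14201 = 714381305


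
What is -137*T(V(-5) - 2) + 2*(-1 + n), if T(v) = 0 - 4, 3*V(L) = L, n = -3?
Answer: 540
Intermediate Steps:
V(L) = L/3
T(v) = -4
-137*T(V(-5) - 2) + 2*(-1 + n) = -137*(-4) + 2*(-1 - 3) = 548 + 2*(-4) = 548 - 8 = 540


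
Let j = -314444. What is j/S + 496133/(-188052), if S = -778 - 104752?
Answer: 3387453799/9922563780 ≈ 0.34139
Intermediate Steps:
S = -105530
j/S + 496133/(-188052) = -314444/(-105530) + 496133/(-188052) = -314444*(-1/105530) + 496133*(-1/188052) = 157222/52765 - 496133/188052 = 3387453799/9922563780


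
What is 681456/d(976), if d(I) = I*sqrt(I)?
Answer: 42591*sqrt(61)/14884 ≈ 22.349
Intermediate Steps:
d(I) = I**(3/2)
681456/d(976) = 681456/(976**(3/2)) = 681456/((3904*sqrt(61))) = 681456*(sqrt(61)/238144) = 42591*sqrt(61)/14884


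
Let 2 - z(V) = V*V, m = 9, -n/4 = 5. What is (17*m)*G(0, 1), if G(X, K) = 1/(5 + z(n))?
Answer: -51/131 ≈ -0.38931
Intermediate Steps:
n = -20 (n = -4*5 = -20)
z(V) = 2 - V² (z(V) = 2 - V*V = 2 - V²)
G(X, K) = -1/393 (G(X, K) = 1/(5 + (2 - 1*(-20)²)) = 1/(5 + (2 - 1*400)) = 1/(5 + (2 - 400)) = 1/(5 - 398) = 1/(-393) = -1/393)
(17*m)*G(0, 1) = (17*9)*(-1/393) = 153*(-1/393) = -51/131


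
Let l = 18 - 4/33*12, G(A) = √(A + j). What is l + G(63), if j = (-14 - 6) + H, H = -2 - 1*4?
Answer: 182/11 + √37 ≈ 22.628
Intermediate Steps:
H = -6 (H = -2 - 4 = -6)
j = -26 (j = (-14 - 6) - 6 = -20 - 6 = -26)
G(A) = √(-26 + A) (G(A) = √(A - 26) = √(-26 + A))
l = 182/11 (l = 18 - 4*1/33*12 = 18 - 4/33*12 = 18 - 16/11 = 182/11 ≈ 16.545)
l + G(63) = 182/11 + √(-26 + 63) = 182/11 + √37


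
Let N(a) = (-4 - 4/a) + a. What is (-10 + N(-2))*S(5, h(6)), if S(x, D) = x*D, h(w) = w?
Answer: -420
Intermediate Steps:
S(x, D) = D*x
N(a) = -4 + a - 4/a
(-10 + N(-2))*S(5, h(6)) = (-10 + (-4 - 2 - 4/(-2)))*(6*5) = (-10 + (-4 - 2 - 4*(-½)))*30 = (-10 + (-4 - 2 + 2))*30 = (-10 - 4)*30 = -14*30 = -420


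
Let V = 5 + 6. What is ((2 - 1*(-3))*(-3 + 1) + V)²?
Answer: 1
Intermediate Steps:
V = 11
((2 - 1*(-3))*(-3 + 1) + V)² = ((2 - 1*(-3))*(-3 + 1) + 11)² = ((2 + 3)*(-2) + 11)² = (5*(-2) + 11)² = (-10 + 11)² = 1² = 1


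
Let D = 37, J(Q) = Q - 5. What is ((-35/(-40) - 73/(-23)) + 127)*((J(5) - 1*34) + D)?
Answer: 72339/184 ≈ 393.15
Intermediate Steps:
J(Q) = -5 + Q
((-35/(-40) - 73/(-23)) + 127)*((J(5) - 1*34) + D) = ((-35/(-40) - 73/(-23)) + 127)*(((-5 + 5) - 1*34) + 37) = ((-35*(-1/40) - 73*(-1/23)) + 127)*((0 - 34) + 37) = ((7/8 + 73/23) + 127)*(-34 + 37) = (745/184 + 127)*3 = (24113/184)*3 = 72339/184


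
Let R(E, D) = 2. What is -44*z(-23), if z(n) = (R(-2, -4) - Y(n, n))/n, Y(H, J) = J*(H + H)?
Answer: -46464/23 ≈ -2020.2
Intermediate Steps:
Y(H, J) = 2*H*J (Y(H, J) = J*(2*H) = 2*H*J)
z(n) = (2 - 2*n²)/n (z(n) = (2 - 2*n*n)/n = (2 - 2*n²)/n)
-44*z(-23) = -44*(-2*(-23) + 2/(-23)) = -44*(46 + 2*(-1/23)) = -44*(46 - 2/23) = -44*1056/23 = -46464/23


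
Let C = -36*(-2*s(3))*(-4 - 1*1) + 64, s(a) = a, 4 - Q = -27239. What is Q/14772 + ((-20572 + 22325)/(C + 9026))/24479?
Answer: 890290980881/482741056980 ≈ 1.8442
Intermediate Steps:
Q = 27243 (Q = 4 - 1*(-27239) = 4 + 27239 = 27243)
C = -1016 (C = -36*(-2*3)*(-4 - 1*1) + 64 = -(-216)*(-4 - 1) + 64 = -(-216)*(-5) + 64 = -36*30 + 64 = -1080 + 64 = -1016)
Q/14772 + ((-20572 + 22325)/(C + 9026))/24479 = 27243/14772 + ((-20572 + 22325)/(-1016 + 9026))/24479 = 27243*(1/14772) + (1753/8010)*(1/24479) = 9081/4924 + (1753*(1/8010))*(1/24479) = 9081/4924 + (1753/8010)*(1/24479) = 9081/4924 + 1753/196076790 = 890290980881/482741056980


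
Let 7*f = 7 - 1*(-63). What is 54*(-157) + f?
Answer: -8468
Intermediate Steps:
f = 10 (f = (7 - 1*(-63))/7 = (7 + 63)/7 = (1/7)*70 = 10)
54*(-157) + f = 54*(-157) + 10 = -8478 + 10 = -8468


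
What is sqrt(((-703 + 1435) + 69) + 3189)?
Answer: sqrt(3990) ≈ 63.166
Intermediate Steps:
sqrt(((-703 + 1435) + 69) + 3189) = sqrt((732 + 69) + 3189) = sqrt(801 + 3189) = sqrt(3990)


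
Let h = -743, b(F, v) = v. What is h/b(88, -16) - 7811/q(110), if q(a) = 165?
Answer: -2381/2640 ≈ -0.90189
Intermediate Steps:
h/b(88, -16) - 7811/q(110) = -743/(-16) - 7811/165 = -743*(-1/16) - 7811*1/165 = 743/16 - 7811/165 = -2381/2640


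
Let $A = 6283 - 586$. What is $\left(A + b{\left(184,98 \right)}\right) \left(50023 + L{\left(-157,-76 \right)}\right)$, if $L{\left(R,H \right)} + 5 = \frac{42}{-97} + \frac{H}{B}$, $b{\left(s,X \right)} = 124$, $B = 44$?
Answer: $\frac{310648730721}{1067} \approx 2.9114 \cdot 10^{8}$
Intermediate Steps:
$L{\left(R,H \right)} = - \frac{527}{97} + \frac{H}{44}$ ($L{\left(R,H \right)} = -5 + \left(\frac{42}{-97} + \frac{H}{44}\right) = -5 + \left(42 \left(- \frac{1}{97}\right) + H \frac{1}{44}\right) = -5 + \left(- \frac{42}{97} + \frac{H}{44}\right) = - \frac{527}{97} + \frac{H}{44}$)
$A = 5697$
$\left(A + b{\left(184,98 \right)}\right) \left(50023 + L{\left(-157,-76 \right)}\right) = \left(5697 + 124\right) \left(50023 + \left(- \frac{527}{97} + \frac{1}{44} \left(-76\right)\right)\right) = 5821 \left(50023 - \frac{7640}{1067}\right) = 5821 \cdot \frac{53366901}{1067} = \frac{310648730721}{1067}$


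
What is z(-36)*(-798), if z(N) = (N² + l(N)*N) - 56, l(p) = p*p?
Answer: 36241968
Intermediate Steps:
l(p) = p²
z(N) = -56 + N² + N³ (z(N) = (N² + N²*N) - 56 = (N² + N³) - 56 = -56 + N² + N³)
z(-36)*(-798) = (-56 + (-36)² + (-36)³)*(-798) = (-56 + 1296 - 46656)*(-798) = -45416*(-798) = 36241968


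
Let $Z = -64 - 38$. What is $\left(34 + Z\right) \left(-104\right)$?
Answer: $7072$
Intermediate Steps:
$Z = -102$ ($Z = -64 - 38 = -102$)
$\left(34 + Z\right) \left(-104\right) = \left(34 - 102\right) \left(-104\right) = \left(-68\right) \left(-104\right) = 7072$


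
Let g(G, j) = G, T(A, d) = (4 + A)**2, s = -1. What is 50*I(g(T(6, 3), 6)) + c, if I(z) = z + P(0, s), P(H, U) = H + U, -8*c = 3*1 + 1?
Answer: 9899/2 ≈ 4949.5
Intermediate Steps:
c = -1/2 (c = -(3*1 + 1)/8 = -(3 + 1)/8 = -1/8*4 = -1/2 ≈ -0.50000)
I(z) = -1 + z (I(z) = z + (0 - 1) = z - 1 = -1 + z)
50*I(g(T(6, 3), 6)) + c = 50*(-1 + (4 + 6)**2) - 1/2 = 50*(-1 + 10**2) - 1/2 = 50*(-1 + 100) - 1/2 = 50*99 - 1/2 = 4950 - 1/2 = 9899/2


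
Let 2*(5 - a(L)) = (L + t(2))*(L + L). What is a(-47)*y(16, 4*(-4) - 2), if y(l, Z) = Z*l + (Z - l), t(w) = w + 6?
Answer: 588616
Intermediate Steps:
t(w) = 6 + w
a(L) = 5 - L*(8 + L) (a(L) = 5 - (L + (6 + 2))*(L + L)/2 = 5 - (L + 8)*2*L/2 = 5 - (8 + L)*2*L/2 = 5 - L*(8 + L))
y(l, Z) = Z - l + Z*l
a(-47)*y(16, 4*(-4) - 2) = (5 - 1*(-47)² - 8*(-47))*((4*(-4) - 2) - 1*16 + (4*(-4) - 2)*16) = (5 - 1*2209 + 376)*((-16 - 2) - 16 + (-16 - 2)*16) = (5 - 2209 + 376)*(-18 - 16 - 18*16) = -1828*(-18 - 16 - 288) = -1828*(-322) = 588616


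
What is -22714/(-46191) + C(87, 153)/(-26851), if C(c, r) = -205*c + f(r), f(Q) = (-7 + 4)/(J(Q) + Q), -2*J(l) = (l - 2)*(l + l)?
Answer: 3655960737053/3162700079550 ≈ 1.1560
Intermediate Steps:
J(l) = -l*(-2 + l) (J(l) = -(l - 2)*(l + l)/2 = -(-2 + l)*2*l/2 = -l*(-2 + l))
f(Q) = -3/(Q + Q*(2 - Q)) (f(Q) = (-7 + 4)/(Q*(2 - Q) + Q) = -3/(Q + Q*(2 - Q)))
C(c, r) = -205*c + 3/(r*(-3 + r))
-22714/(-46191) + C(87, 153)/(-26851) = -22714/(-46191) + ((3 - 205*87*153*(-3 + 153))/(153*(-3 + 153)))/(-26851) = -22714*(-1/46191) + ((1/153)*(3 - 205*87*153*150)/150)*(-1/26851) = 22714/46191 + ((1/153)*(1/150)*(3 - 409313250))*(-1/26851) = 22714/46191 + ((1/153)*(1/150)*(-409313247))*(-1/26851) = 22714/46191 - 136437749/7650*(-1/26851) = 22714/46191 + 136437749/205410150 = 3655960737053/3162700079550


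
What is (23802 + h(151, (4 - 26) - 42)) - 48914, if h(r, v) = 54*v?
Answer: -28568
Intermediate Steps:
(23802 + h(151, (4 - 26) - 42)) - 48914 = (23802 + 54*((4 - 26) - 42)) - 48914 = (23802 + 54*(-22 - 42)) - 48914 = (23802 + 54*(-64)) - 48914 = (23802 - 3456) - 48914 = 20346 - 48914 = -28568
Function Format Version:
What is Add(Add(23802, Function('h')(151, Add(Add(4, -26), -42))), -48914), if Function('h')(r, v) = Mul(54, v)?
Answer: -28568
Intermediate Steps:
Add(Add(23802, Function('h')(151, Add(Add(4, -26), -42))), -48914) = Add(Add(23802, Mul(54, Add(Add(4, -26), -42))), -48914) = Add(Add(23802, Mul(54, Add(-22, -42))), -48914) = Add(Add(23802, Mul(54, -64)), -48914) = Add(Add(23802, -3456), -48914) = Add(20346, -48914) = -28568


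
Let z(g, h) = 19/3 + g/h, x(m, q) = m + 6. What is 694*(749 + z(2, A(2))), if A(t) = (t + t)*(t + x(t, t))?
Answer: 15727081/30 ≈ 5.2424e+5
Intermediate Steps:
x(m, q) = 6 + m
A(t) = 2*t*(6 + 2*t) (A(t) = (t + t)*(t + (6 + t)) = (2*t)*(6 + 2*t) = 2*t*(6 + 2*t))
z(g, h) = 19/3 + g/h (z(g, h) = 19*(1/3) + g/h = 19/3 + g/h)
694*(749 + z(2, A(2))) = 694*(749 + (19/3 + 2/((4*2*(3 + 2))))) = 694*(749 + (19/3 + 2/((4*2*5)))) = 694*(749 + (19/3 + 2/40)) = 694*(749 + (19/3 + 2*(1/40))) = 694*(749 + (19/3 + 1/20)) = 694*(749 + 383/60) = 694*(45323/60) = 15727081/30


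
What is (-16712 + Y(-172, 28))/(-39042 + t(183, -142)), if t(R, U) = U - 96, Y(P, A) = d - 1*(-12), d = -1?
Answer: 16701/39280 ≈ 0.42518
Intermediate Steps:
Y(P, A) = 11 (Y(P, A) = -1 - 1*(-12) = -1 + 12 = 11)
t(R, U) = -96 + U
(-16712 + Y(-172, 28))/(-39042 + t(183, -142)) = (-16712 + 11)/(-39042 + (-96 - 142)) = -16701/(-39042 - 238) = -16701/(-39280) = -16701*(-1/39280) = 16701/39280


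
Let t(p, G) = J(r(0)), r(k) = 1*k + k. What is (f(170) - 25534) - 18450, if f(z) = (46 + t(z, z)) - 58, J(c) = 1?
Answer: -43995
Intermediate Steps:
r(k) = 2*k (r(k) = k + k = 2*k)
t(p, G) = 1
f(z) = -11 (f(z) = (46 + 1) - 58 = 47 - 58 = -11)
(f(170) - 25534) - 18450 = (-11 - 25534) - 18450 = -25545 - 18450 = -43995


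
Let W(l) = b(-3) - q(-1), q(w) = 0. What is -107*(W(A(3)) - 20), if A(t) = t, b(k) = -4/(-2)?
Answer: 1926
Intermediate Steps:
b(k) = 2 (b(k) = -4*(-½) = 2)
W(l) = 2 (W(l) = 2 - 1*0 = 2 + 0 = 2)
-107*(W(A(3)) - 20) = -107*(2 - 20) = -107*(-18) = 1926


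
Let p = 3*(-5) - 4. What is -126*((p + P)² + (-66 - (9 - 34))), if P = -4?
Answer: -61488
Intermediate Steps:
p = -19 (p = -15 - 4 = -19)
-126*((p + P)² + (-66 - (9 - 34))) = -126*((-19 - 4)² + (-66 - (9 - 34))) = -126*((-23)² + (-66 - 1*(-25))) = -126*(529 + (-66 + 25)) = -126*(529 - 41) = -126*488 = -61488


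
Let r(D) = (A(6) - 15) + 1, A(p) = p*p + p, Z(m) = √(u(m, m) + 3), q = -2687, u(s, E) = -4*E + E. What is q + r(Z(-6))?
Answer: -2659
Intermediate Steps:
u(s, E) = -3*E
Z(m) = √(3 - 3*m) (Z(m) = √(-3*m + 3) = √(3 - 3*m))
A(p) = p + p² (A(p) = p² + p = p + p²)
r(D) = 28 (r(D) = (6*(1 + 6) - 15) + 1 = (6*7 - 15) + 1 = (42 - 15) + 1 = 27 + 1 = 28)
q + r(Z(-6)) = -2687 + 28 = -2659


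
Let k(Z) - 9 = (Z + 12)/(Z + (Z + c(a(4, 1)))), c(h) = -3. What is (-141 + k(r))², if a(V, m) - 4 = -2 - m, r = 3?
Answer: 16129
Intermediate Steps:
a(V, m) = 2 - m (a(V, m) = 4 + (-2 - m) = 2 - m)
k(Z) = 9 + (12 + Z)/(-3 + 2*Z) (k(Z) = 9 + (Z + 12)/(Z + (Z - 3)) = 9 + (12 + Z)/(Z + (-3 + Z)) = 9 + (12 + Z)/(-3 + 2*Z))
(-141 + k(r))² = (-141 + (-15 + 19*3)/(-3 + 2*3))² = (-141 + (-15 + 57)/(-3 + 6))² = (-141 + 42/3)² = (-141 + (⅓)*42)² = (-141 + 14)² = (-127)² = 16129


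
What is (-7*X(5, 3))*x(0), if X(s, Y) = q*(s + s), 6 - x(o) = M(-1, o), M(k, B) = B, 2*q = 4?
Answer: -840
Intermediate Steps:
q = 2 (q = (1/2)*4 = 2)
x(o) = 6 - o
X(s, Y) = 4*s (X(s, Y) = 2*(s + s) = 2*(2*s) = 4*s)
(-7*X(5, 3))*x(0) = (-28*5)*(6 - 1*0) = (-7*20)*(6 + 0) = -140*6 = -840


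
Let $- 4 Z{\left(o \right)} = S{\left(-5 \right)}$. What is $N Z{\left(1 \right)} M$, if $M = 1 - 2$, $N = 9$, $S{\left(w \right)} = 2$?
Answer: $\frac{9}{2} \approx 4.5$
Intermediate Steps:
$Z{\left(o \right)} = - \frac{1}{2}$ ($Z{\left(o \right)} = \left(- \frac{1}{4}\right) 2 = - \frac{1}{2}$)
$M = -1$ ($M = 1 - 2 = -1$)
$N Z{\left(1 \right)} M = 9 \left(- \frac{1}{2}\right) \left(-1\right) = \left(- \frac{9}{2}\right) \left(-1\right) = \frac{9}{2}$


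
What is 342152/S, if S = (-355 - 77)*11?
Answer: -42769/594 ≈ -72.002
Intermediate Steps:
S = -4752 (S = -432*11 = -4752)
342152/S = 342152/(-4752) = 342152*(-1/4752) = -42769/594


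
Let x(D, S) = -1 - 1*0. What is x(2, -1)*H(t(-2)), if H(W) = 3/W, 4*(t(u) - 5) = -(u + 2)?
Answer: -3/5 ≈ -0.60000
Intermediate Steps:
x(D, S) = -1 (x(D, S) = -1 + 0 = -1)
t(u) = 9/2 - u/4 (t(u) = 5 + (-(u + 2))/4 = 5 + (-(2 + u))/4 = 5 + (-2 - u)/4 = 5 + (-1/2 - u/4) = 9/2 - u/4)
x(2, -1)*H(t(-2)) = -3/(9/2 - 1/4*(-2)) = -3/(9/2 + 1/2) = -3/5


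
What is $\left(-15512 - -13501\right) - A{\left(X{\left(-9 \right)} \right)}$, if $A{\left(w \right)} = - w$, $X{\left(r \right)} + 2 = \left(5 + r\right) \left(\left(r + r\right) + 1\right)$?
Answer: $-1945$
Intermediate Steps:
$X{\left(r \right)} = -2 + \left(1 + 2 r\right) \left(5 + r\right)$ ($X{\left(r \right)} = -2 + \left(5 + r\right) \left(\left(r + r\right) + 1\right) = -2 + \left(5 + r\right) \left(2 r + 1\right) = -2 + \left(5 + r\right) \left(1 + 2 r\right) = -2 + \left(1 + 2 r\right) \left(5 + r\right)$)
$\left(-15512 - -13501\right) - A{\left(X{\left(-9 \right)} \right)} = \left(-15512 - -13501\right) - - (3 + 2 \left(-9\right)^{2} + 11 \left(-9\right)) = \left(-15512 + 13501\right) - - (3 + 2 \cdot 81 - 99) = -2011 - - (3 + 162 - 99) = -2011 - \left(-1\right) 66 = -2011 - -66 = -2011 + 66 = -1945$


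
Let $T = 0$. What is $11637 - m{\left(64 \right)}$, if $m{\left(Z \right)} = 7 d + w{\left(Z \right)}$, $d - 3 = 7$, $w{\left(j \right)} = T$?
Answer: $11567$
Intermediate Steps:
$w{\left(j \right)} = 0$
$d = 10$ ($d = 3 + 7 = 10$)
$m{\left(Z \right)} = 70$ ($m{\left(Z \right)} = 7 \cdot 10 + 0 = 70 + 0 = 70$)
$11637 - m{\left(64 \right)} = 11637 - 70 = 11567$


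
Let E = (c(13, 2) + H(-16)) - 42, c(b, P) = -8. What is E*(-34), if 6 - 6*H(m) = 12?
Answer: 1734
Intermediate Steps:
H(m) = -1 (H(m) = 1 - ⅙*12 = 1 - 2 = -1)
E = -51 (E = (-8 - 1) - 42 = -9 - 42 = -51)
E*(-34) = -51*(-34) = 1734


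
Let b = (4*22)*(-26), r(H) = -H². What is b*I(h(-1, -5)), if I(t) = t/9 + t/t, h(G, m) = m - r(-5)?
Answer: -66352/9 ≈ -7372.4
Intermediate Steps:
h(G, m) = 25 + m (h(G, m) = m - (-1)*(-5)² = m - (-1)*25 = m - 1*(-25) = m + 25 = 25 + m)
I(t) = 1 + t/9 (I(t) = t*(⅑) + 1 = t/9 + 1 = 1 + t/9)
b = -2288 (b = 88*(-26) = -2288)
b*I(h(-1, -5)) = -2288*(1 + (25 - 5)/9) = -2288*(1 + (⅑)*20) = -2288*(1 + 20/9) = -2288*29/9 = -66352/9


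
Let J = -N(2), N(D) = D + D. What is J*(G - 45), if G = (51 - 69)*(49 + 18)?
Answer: 5004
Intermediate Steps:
N(D) = 2*D
G = -1206 (G = -18*67 = -1206)
J = -4 (J = -2*2 = -1*4 = -4)
J*(G - 45) = -4*(-1206 - 45) = -4*(-1251) = 5004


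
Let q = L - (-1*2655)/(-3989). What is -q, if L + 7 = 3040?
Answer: -12095982/3989 ≈ -3032.3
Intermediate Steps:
L = 3033 (L = -7 + 3040 = 3033)
q = 12095982/3989 (q = 3033 - (-1*2655)/(-3989) = 3033 - (-2655)*(-1)/3989 = 3033 - 1*2655/3989 = 3033 - 2655/3989 = 12095982/3989 ≈ 3032.3)
-q = -1*12095982/3989 = -12095982/3989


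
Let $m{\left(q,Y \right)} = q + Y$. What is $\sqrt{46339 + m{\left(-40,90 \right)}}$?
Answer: $47 \sqrt{21} \approx 215.38$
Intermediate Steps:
$m{\left(q,Y \right)} = Y + q$
$\sqrt{46339 + m{\left(-40,90 \right)}} = \sqrt{46339 + \left(90 - 40\right)} = \sqrt{46339 + 50} = \sqrt{46389} = 47 \sqrt{21}$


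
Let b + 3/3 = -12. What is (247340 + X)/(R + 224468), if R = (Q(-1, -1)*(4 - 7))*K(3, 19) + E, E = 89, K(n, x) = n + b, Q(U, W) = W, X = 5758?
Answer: 253098/224527 ≈ 1.1273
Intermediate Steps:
b = -13 (b = -1 - 12 = -13)
K(n, x) = -13 + n (K(n, x) = n - 13 = -13 + n)
R = 59 (R = (-(4 - 7))*(-13 + 3) + 89 = -1*(-3)*(-10) + 89 = 3*(-10) + 89 = -30 + 89 = 59)
(247340 + X)/(R + 224468) = (247340 + 5758)/(59 + 224468) = 253098/224527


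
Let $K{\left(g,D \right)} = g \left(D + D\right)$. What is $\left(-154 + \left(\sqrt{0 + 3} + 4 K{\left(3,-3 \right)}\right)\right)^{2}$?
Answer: $\left(226 - \sqrt{3}\right)^{2} \approx 50296.0$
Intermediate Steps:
$K{\left(g,D \right)} = 2 D g$ ($K{\left(g,D \right)} = g 2 D = 2 D g$)
$\left(-154 + \left(\sqrt{0 + 3} + 4 K{\left(3,-3 \right)}\right)\right)^{2} = \left(-154 + \left(\sqrt{0 + 3} + 4 \cdot 2 \left(-3\right) 3\right)\right)^{2} = \left(-154 + \left(\sqrt{3} + 4 \left(-18\right)\right)\right)^{2} = \left(-154 - \left(72 - \sqrt{3}\right)\right)^{2} = \left(-226 + \sqrt{3}\right)^{2}$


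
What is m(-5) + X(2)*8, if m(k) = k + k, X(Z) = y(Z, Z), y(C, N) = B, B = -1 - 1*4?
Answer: -50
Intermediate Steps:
B = -5 (B = -1 - 4 = -5)
y(C, N) = -5
X(Z) = -5
m(k) = 2*k
m(-5) + X(2)*8 = 2*(-5) - 5*8 = -10 - 40 = -50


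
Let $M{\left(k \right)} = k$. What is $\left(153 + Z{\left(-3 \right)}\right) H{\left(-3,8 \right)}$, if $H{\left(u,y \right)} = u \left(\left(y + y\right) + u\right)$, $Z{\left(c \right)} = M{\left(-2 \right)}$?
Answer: $-5889$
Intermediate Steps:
$Z{\left(c \right)} = -2$
$H{\left(u,y \right)} = u \left(u + 2 y\right)$ ($H{\left(u,y \right)} = u \left(2 y + u\right) = u \left(u + 2 y\right)$)
$\left(153 + Z{\left(-3 \right)}\right) H{\left(-3,8 \right)} = \left(153 - 2\right) \left(- 3 \left(-3 + 2 \cdot 8\right)\right) = 151 \left(- 3 \left(-3 + 16\right)\right) = 151 \left(\left(-3\right) 13\right) = 151 \left(-39\right) = -5889$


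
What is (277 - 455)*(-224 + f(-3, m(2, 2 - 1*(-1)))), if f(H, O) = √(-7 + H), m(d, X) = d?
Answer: 39872 - 178*I*√10 ≈ 39872.0 - 562.89*I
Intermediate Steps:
(277 - 455)*(-224 + f(-3, m(2, 2 - 1*(-1)))) = (277 - 455)*(-224 + √(-7 - 3)) = -178*(-224 + √(-10)) = -178*(-224 + I*√10) = 39872 - 178*I*√10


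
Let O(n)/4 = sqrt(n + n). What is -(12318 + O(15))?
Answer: -12318 - 4*sqrt(30) ≈ -12340.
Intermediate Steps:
O(n) = 4*sqrt(2)*sqrt(n) (O(n) = 4*sqrt(n + n) = 4*sqrt(2*n) = 4*(sqrt(2)*sqrt(n)) = 4*sqrt(2)*sqrt(n))
-(12318 + O(15)) = -(12318 + 4*sqrt(2)*sqrt(15)) = -(12318 + 4*sqrt(30)) = -12318 - 4*sqrt(30)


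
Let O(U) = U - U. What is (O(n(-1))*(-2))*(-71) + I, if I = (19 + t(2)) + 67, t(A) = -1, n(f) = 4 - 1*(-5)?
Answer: 85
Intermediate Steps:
n(f) = 9 (n(f) = 4 + 5 = 9)
O(U) = 0
I = 85 (I = (19 - 1) + 67 = 18 + 67 = 85)
(O(n(-1))*(-2))*(-71) + I = (0*(-2))*(-71) + 85 = 0*(-71) + 85 = 0 + 85 = 85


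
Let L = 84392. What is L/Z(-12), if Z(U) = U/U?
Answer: 84392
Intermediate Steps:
Z(U) = 1
L/Z(-12) = 84392/1 = 84392*1 = 84392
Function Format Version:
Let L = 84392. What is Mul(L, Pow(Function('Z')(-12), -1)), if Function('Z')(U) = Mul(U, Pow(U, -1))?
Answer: 84392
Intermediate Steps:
Function('Z')(U) = 1
Mul(L, Pow(Function('Z')(-12), -1)) = Mul(84392, Pow(1, -1)) = Mul(84392, 1) = 84392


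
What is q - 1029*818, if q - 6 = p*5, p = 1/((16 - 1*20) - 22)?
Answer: -21884621/26 ≈ -8.4172e+5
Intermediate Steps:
p = -1/26 (p = 1/((16 - 20) - 22) = 1/(-4 - 22) = 1/(-26) = -1/26 ≈ -0.038462)
q = 151/26 (q = 6 - 1/26*5 = 6 - 5/26 = 151/26 ≈ 5.8077)
q - 1029*818 = 151/26 - 1029*818 = 151/26 - 841722 = -21884621/26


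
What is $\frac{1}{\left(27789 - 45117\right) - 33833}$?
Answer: $- \frac{1}{51161} \approx -1.9546 \cdot 10^{-5}$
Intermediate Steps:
$\frac{1}{\left(27789 - 45117\right) - 33833} = \frac{1}{-17328 - 33833} = \frac{1}{-51161} = - \frac{1}{51161}$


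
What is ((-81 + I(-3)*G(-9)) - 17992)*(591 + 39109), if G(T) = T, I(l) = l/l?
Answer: -717855400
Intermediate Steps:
I(l) = 1
((-81 + I(-3)*G(-9)) - 17992)*(591 + 39109) = ((-81 + 1*(-9)) - 17992)*(591 + 39109) = ((-81 - 9) - 17992)*39700 = (-90 - 17992)*39700 = -18082*39700 = -717855400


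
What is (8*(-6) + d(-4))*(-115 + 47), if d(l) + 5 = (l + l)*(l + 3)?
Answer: 3060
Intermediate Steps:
d(l) = -5 + 2*l*(3 + l) (d(l) = -5 + (l + l)*(l + 3) = -5 + (2*l)*(3 + l) = -5 + 2*l*(3 + l))
(8*(-6) + d(-4))*(-115 + 47) = (8*(-6) + (-5 + 2*(-4)² + 6*(-4)))*(-115 + 47) = (-48 + (-5 + 2*16 - 24))*(-68) = (-48 + (-5 + 32 - 24))*(-68) = (-48 + 3)*(-68) = -45*(-68) = 3060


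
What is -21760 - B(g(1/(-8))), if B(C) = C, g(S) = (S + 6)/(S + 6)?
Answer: -21761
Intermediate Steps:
g(S) = 1 (g(S) = (6 + S)/(6 + S) = 1)
-21760 - B(g(1/(-8))) = -21760 - 1*1 = -21760 - 1 = -21761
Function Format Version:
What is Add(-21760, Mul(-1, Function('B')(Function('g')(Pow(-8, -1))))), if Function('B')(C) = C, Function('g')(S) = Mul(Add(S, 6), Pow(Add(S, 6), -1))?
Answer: -21761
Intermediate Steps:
Function('g')(S) = 1 (Function('g')(S) = Mul(Add(6, S), Pow(Add(6, S), -1)) = 1)
Add(-21760, Mul(-1, Function('B')(Function('g')(Pow(-8, -1))))) = Add(-21760, Mul(-1, 1)) = Add(-21760, -1) = -21761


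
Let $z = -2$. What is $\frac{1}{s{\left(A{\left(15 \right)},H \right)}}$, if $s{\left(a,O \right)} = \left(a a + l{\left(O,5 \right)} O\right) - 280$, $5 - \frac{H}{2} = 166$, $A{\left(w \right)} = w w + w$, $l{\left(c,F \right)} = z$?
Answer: $\frac{1}{57964} \approx 1.7252 \cdot 10^{-5}$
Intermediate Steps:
$l{\left(c,F \right)} = -2$
$A{\left(w \right)} = w + w^{2}$ ($A{\left(w \right)} = w^{2} + w = w + w^{2}$)
$H = -322$ ($H = 10 - 332 = -322$)
$s{\left(a,O \right)} = -280 + a^{2} - 2 O$ ($s{\left(a,O \right)} = \left(a a - 2 O\right) - 280 = \left(a^{2} - 2 O\right) - 280 = -280 + a^{2} - 2 O$)
$\frac{1}{s{\left(A{\left(15 \right)},H \right)}} = \frac{1}{-280 + \left(15 \left(1 + 15\right)\right)^{2} - -644} = \frac{1}{-280 + \left(15 \cdot 16\right)^{2} + 644} = \frac{1}{-280 + 240^{2} + 644} = \frac{1}{-280 + 57600 + 644} = \frac{1}{57964}$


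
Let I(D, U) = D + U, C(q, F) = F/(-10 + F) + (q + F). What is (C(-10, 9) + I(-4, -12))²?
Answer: 676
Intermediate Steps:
C(q, F) = F + q + F/(-10 + F) (C(q, F) = F/(-10 + F) + (F + q) = F + q + F/(-10 + F))
(C(-10, 9) + I(-4, -12))² = ((9² - 10*(-10) - 9*9 + 9*(-10))/(-10 + 9) + (-4 - 12))² = ((81 + 100 - 81 - 90)/(-1) - 16)² = (-1*10 - 16)² = (-10 - 16)² = (-26)² = 676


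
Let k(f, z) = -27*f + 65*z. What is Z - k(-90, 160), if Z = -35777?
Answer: -48607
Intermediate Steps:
Z - k(-90, 160) = -35777 - (-27*(-90) + 65*160) = -35777 - (2430 + 10400) = -35777 - 1*12830 = -35777 - 12830 = -48607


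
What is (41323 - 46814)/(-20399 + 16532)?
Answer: 5491/3867 ≈ 1.4200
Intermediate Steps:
(41323 - 46814)/(-20399 + 16532) = -5491/(-3867) = -5491*(-1/3867) = 5491/3867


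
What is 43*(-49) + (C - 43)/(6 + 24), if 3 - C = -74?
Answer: -31588/15 ≈ -2105.9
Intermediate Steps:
C = 77 (C = 3 - 1*(-74) = 3 + 74 = 77)
43*(-49) + (C - 43)/(6 + 24) = 43*(-49) + (77 - 43)/(6 + 24) = -2107 + 34/30 = -2107 + 34*(1/30) = -2107 + 17/15 = -31588/15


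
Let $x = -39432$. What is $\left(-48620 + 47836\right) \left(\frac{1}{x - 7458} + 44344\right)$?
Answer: $- \frac{815081742328}{23445} \approx -3.4766 \cdot 10^{7}$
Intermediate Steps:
$\left(-48620 + 47836\right) \left(\frac{1}{x - 7458} + 44344\right) = \left(-48620 + 47836\right) \left(\frac{1}{-39432 - 7458} + 44344\right) = - 784 \left(\frac{1}{-46890} + 44344\right) = - 784 \left(- \frac{1}{46890} + 44344\right) = \left(-784\right) \frac{2079290159}{46890} = - \frac{815081742328}{23445}$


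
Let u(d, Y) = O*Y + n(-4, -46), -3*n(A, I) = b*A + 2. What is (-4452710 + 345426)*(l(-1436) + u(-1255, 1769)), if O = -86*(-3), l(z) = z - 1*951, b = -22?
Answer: -1864645326740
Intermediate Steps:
l(z) = -951 + z (l(z) = z - 951 = -951 + z)
n(A, I) = -⅔ + 22*A/3 (n(A, I) = -(-22*A + 2)/3 = -(2 - 22*A)/3 = -⅔ + 22*A/3)
O = 258
u(d, Y) = -30 + 258*Y (u(d, Y) = 258*Y + (-⅔ + (22/3)*(-4)) = 258*Y + (-⅔ - 88/3) = 258*Y - 30 = -30 + 258*Y)
(-4452710 + 345426)*(l(-1436) + u(-1255, 1769)) = (-4452710 + 345426)*((-951 - 1436) + (-30 + 258*1769)) = -4107284*(-2387 + (-30 + 456402)) = -4107284*(-2387 + 456372) = -4107284*453985 = -1864645326740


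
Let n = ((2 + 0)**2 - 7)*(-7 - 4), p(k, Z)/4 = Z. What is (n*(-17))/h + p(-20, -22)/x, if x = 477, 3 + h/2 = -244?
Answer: 224125/235638 ≈ 0.95114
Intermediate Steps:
h = -494 (h = -6 + 2*(-244) = -6 - 488 = -494)
p(k, Z) = 4*Z
n = 33 (n = (2**2 - 7)*(-11) = (4 - 7)*(-11) = -3*(-11) = 33)
(n*(-17))/h + p(-20, -22)/x = (33*(-17))/(-494) + (4*(-22))/477 = -561*(-1/494) - 88*1/477 = 561/494 - 88/477 = 224125/235638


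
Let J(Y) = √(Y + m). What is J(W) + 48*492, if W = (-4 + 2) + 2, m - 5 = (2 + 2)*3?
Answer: 23616 + √17 ≈ 23620.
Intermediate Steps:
m = 17 (m = 5 + (2 + 2)*3 = 5 + 4*3 = 5 + 12 = 17)
W = 0 (W = -2 + 2 = 0)
J(Y) = √(17 + Y) (J(Y) = √(Y + 17) = √(17 + Y))
J(W) + 48*492 = √(17 + 0) + 48*492 = √17 + 23616 = 23616 + √17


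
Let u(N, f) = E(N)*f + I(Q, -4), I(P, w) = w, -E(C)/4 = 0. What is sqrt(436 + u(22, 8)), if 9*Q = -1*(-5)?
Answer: 12*sqrt(3) ≈ 20.785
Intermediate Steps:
E(C) = 0 (E(C) = -4*0 = 0)
Q = 5/9 (Q = (-1*(-5))/9 = (1/9)*5 = 5/9 ≈ 0.55556)
u(N, f) = -4 (u(N, f) = 0*f - 4 = 0 - 4 = -4)
sqrt(436 + u(22, 8)) = sqrt(436 - 4) = sqrt(432) = 12*sqrt(3)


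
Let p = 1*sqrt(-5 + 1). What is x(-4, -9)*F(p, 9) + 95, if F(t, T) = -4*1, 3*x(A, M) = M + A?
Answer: 337/3 ≈ 112.33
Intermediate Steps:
x(A, M) = A/3 + M/3 (x(A, M) = (M + A)/3 = (A + M)/3 = A/3 + M/3)
p = 2*I (p = 1*sqrt(-4) = 1*(2*I) = 2*I ≈ 2.0*I)
F(t, T) = -4
x(-4, -9)*F(p, 9) + 95 = ((1/3)*(-4) + (1/3)*(-9))*(-4) + 95 = (-4/3 - 3)*(-4) + 95 = -13/3*(-4) + 95 = 52/3 + 95 = 337/3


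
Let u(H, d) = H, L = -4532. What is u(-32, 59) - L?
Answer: 4500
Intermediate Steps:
u(-32, 59) - L = -32 - 1*(-4532) = -32 + 4532 = 4500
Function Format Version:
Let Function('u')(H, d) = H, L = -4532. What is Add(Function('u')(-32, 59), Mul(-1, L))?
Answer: 4500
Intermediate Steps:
Add(Function('u')(-32, 59), Mul(-1, L)) = Add(-32, Mul(-1, -4532)) = Add(-32, 4532) = 4500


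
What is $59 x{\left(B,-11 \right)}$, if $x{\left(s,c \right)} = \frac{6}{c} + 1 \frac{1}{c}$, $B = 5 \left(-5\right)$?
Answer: $- \frac{413}{11} \approx -37.545$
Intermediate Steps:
$B = -25$
$x{\left(s,c \right)} = \frac{7}{c}$ ($x{\left(s,c \right)} = \frac{6}{c} + \frac{1}{c} = \frac{7}{c}$)
$59 x{\left(B,-11 \right)} = 59 \frac{7}{-11} = 59 \cdot 7 \left(- \frac{1}{11}\right) = 59 \left(- \frac{7}{11}\right) = - \frac{413}{11}$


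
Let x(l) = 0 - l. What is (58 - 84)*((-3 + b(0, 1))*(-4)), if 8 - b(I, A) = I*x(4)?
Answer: 520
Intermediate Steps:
x(l) = -l
b(I, A) = 8 + 4*I (b(I, A) = 8 - I*(-1*4) = 8 - I*(-4) = 8 - (-4)*I = 8 + 4*I)
(58 - 84)*((-3 + b(0, 1))*(-4)) = (58 - 84)*((-3 + (8 + 4*0))*(-4)) = -26*(-3 + (8 + 0))*(-4) = -26*(-3 + 8)*(-4) = -130*(-4) = -26*(-20) = 520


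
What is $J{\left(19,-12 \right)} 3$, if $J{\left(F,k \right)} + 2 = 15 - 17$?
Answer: $-12$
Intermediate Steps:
$J{\left(F,k \right)} = -4$ ($J{\left(F,k \right)} = -2 + \left(15 - 17\right) = -2 - 2 = -4$)
$J{\left(19,-12 \right)} 3 = \left(-4\right) 3 = -12$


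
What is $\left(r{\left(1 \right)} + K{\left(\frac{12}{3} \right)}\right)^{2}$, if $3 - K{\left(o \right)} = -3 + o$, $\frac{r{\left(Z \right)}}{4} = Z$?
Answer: $36$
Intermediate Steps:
$r{\left(Z \right)} = 4 Z$
$K{\left(o \right)} = 6 - o$ ($K{\left(o \right)} = 3 - \left(-3 + o\right) = 6 - o$)
$\left(r{\left(1 \right)} + K{\left(\frac{12}{3} \right)}\right)^{2} = \left(4 \cdot 1 + \left(6 - \frac{12}{3}\right)\right)^{2} = \left(4 + \left(6 - 12 \cdot \frac{1}{3}\right)\right)^{2} = \left(4 + \left(6 - 4\right)\right)^{2} = \left(4 + 2\right)^{2} = 6^{2} = 36$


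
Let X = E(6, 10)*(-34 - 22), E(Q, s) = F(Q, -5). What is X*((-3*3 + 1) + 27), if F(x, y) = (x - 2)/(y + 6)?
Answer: -4256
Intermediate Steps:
F(x, y) = (-2 + x)/(6 + y)
E(Q, s) = -2 + Q (E(Q, s) = (-2 + Q)/(6 - 5) = (-2 + Q)/1 = 1*(-2 + Q) = -2 + Q)
X = -224 (X = (-2 + 6)*(-34 - 22) = 4*(-56) = -224)
X*((-3*3 + 1) + 27) = -224*((-3*3 + 1) + 27) = -224*((-9 + 1) + 27) = -224*(-8 + 27) = -224*19 = -4256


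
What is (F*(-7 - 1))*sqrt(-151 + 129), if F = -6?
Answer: 48*I*sqrt(22) ≈ 225.14*I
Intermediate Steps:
(F*(-7 - 1))*sqrt(-151 + 129) = (-6*(-7 - 1))*sqrt(-151 + 129) = (-6*(-8))*sqrt(-22) = 48*(I*sqrt(22)) = 48*I*sqrt(22)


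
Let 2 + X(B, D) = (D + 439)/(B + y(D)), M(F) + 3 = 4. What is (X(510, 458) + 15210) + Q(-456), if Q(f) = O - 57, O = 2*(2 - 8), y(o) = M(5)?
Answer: 7736926/511 ≈ 15141.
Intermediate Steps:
M(F) = 1 (M(F) = -3 + 4 = 1)
y(o) = 1
O = -12 (O = 2*(-6) = -12)
Q(f) = -69 (Q(f) = -12 - 57 = -69)
X(B, D) = -2 + (439 + D)/(1 + B) (X(B, D) = -2 + (D + 439)/(B + 1) = -2 + (439 + D)/(1 + B))
(X(510, 458) + 15210) + Q(-456) = ((437 + 458 - 2*510)/(1 + 510) + 15210) - 69 = ((437 + 458 - 1020)/511 + 15210) - 69 = ((1/511)*(-125) + 15210) - 69 = (-125/511 + 15210) - 69 = 7772185/511 - 69 = 7736926/511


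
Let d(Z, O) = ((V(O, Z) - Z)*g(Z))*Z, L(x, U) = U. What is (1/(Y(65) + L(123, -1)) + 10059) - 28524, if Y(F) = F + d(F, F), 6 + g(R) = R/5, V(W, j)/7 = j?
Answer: -3277796009/177514 ≈ -18465.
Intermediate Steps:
V(W, j) = 7*j
g(R) = -6 + R/5
d(Z, O) = 6*Z**2*(-6 + Z/5) (d(Z, O) = ((7*Z - Z)*(-6 + Z/5))*Z = ((6*Z)*(-6 + Z/5))*Z = (6*Z*(-6 + Z/5))*Z = 6*Z**2*(-6 + Z/5))
Y(F) = F + 6*F**2*(-30 + F)/5
(1/(Y(65) + L(123, -1)) + 10059) - 28524 = (1/((1/5)*65*(5 + 6*65*(-30 + 65)) - 1) + 10059) - 28524 = (1/((1/5)*65*(5 + 6*65*35) - 1) + 10059) - 28524 = (1/((1/5)*65*(5 + 13650) - 1) + 10059) - 28524 = (1/((1/5)*65*13655 - 1) + 10059) - 28524 = (1/(177515 - 1) + 10059) - 28524 = (1/177514 + 10059) - 28524 = 1785613327/177514 - 28524 = -3277796009/177514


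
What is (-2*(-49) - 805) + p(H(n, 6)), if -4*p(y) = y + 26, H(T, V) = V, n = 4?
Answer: -715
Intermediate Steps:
p(y) = -13/2 - y/4 (p(y) = -(y + 26)/4 = -(26 + y)/4 = -13/2 - y/4)
(-2*(-49) - 805) + p(H(n, 6)) = (-2*(-49) - 805) + (-13/2 - ¼*6) = (98 - 805) + (-13/2 - 3/2) = -707 - 8 = -715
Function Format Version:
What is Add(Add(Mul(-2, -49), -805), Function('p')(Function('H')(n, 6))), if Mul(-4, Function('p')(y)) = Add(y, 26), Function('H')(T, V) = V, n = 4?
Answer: -715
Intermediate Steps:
Function('p')(y) = Add(Rational(-13, 2), Mul(Rational(-1, 4), y)) (Function('p')(y) = Mul(Rational(-1, 4), Add(y, 26)) = Mul(Rational(-1, 4), Add(26, y)) = Add(Rational(-13, 2), Mul(Rational(-1, 4), y)))
Add(Add(Mul(-2, -49), -805), Function('p')(Function('H')(n, 6))) = Add(Add(Mul(-2, -49), -805), Add(Rational(-13, 2), Mul(Rational(-1, 4), 6))) = Add(Add(98, -805), Add(Rational(-13, 2), Rational(-3, 2))) = Add(-707, -8) = -715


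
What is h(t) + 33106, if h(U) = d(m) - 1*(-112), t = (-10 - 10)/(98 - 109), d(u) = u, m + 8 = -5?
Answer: 33205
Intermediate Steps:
m = -13 (m = -8 - 5 = -13)
t = 20/11 (t = -20/(-11) = -20*(-1/11) = 20/11 ≈ 1.8182)
h(U) = 99 (h(U) = -13 - 1*(-112) = -13 + 112 = 99)
h(t) + 33106 = 99 + 33106 = 33205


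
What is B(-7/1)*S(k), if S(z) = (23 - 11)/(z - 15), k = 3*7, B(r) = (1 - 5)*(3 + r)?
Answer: 32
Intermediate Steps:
B(r) = -12 - 4*r (B(r) = -4*(3 + r) = -12 - 4*r)
k = 21
S(z) = 12/(-15 + z)
B(-7/1)*S(k) = (-12 - (-28)/1)*(12/(-15 + 21)) = (-12 - (-28))*(12/6) = (-12 - 4*(-7))*(12*(⅙)) = (-12 + 28)*2 = 16*2 = 32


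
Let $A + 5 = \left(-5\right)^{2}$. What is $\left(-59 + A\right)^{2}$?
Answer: $1521$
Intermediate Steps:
$A = 20$ ($A = -5 + \left(-5\right)^{2} = -5 + 25 = 20$)
$\left(-59 + A\right)^{2} = \left(-59 + 20\right)^{2} = \left(-39\right)^{2} = 1521$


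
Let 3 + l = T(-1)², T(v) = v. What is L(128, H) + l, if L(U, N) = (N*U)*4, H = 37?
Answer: 18942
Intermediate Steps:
l = -2 (l = -3 + (-1)² = -3 + 1 = -2)
L(U, N) = 4*N*U
L(128, H) + l = 4*37*128 - 2 = 18944 - 2 = 18942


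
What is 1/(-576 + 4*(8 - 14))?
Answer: -1/600 ≈ -0.0016667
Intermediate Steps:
1/(-576 + 4*(8 - 14)) = 1/(-576 + 4*(-6)) = 1/(-576 - 24) = 1/(-600) = -1/600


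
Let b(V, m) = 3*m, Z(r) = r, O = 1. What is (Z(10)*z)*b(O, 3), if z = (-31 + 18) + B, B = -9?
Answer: -1980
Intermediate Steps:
z = -22 (z = (-31 + 18) - 9 = -13 - 9 = -22)
(Z(10)*z)*b(O, 3) = (10*(-22))*(3*3) = -220*9 = -1980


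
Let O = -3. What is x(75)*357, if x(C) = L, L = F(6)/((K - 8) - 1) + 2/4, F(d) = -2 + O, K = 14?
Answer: -357/2 ≈ -178.50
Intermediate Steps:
F(d) = -5 (F(d) = -2 - 3 = -5)
L = -½ (L = -5/((14 - 8) - 1) + 2/4 = -5/(6 - 1) + 2*(¼) = -5/5 + ½ = -5*⅕ + ½ = -1 + ½ = -½ ≈ -0.50000)
x(C) = -½
x(75)*357 = -½*357 = -357/2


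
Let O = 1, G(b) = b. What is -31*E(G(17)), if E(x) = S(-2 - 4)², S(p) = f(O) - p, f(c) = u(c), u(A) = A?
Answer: -1519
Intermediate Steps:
f(c) = c
S(p) = 1 - p
E(x) = 49 (E(x) = (1 - (-2 - 4))² = (1 - 1*(-6))² = (1 + 6)² = 7² = 49)
-31*E(G(17)) = -31*49 = -1519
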